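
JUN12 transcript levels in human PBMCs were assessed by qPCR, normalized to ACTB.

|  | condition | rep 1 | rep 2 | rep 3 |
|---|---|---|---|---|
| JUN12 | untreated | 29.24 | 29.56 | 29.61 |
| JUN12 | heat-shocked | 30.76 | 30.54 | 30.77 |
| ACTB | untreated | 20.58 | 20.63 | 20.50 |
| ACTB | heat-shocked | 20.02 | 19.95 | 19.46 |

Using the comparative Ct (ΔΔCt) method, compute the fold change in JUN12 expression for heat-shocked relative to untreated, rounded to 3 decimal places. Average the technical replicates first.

0.253

Mean Ct: JUN12 untreated 29.470; JUN12 heat-shocked 30.690; ACTB untreated 20.570; ACTB heat-shocked 19.810
ΔCt(untreated) = 29.470 − 20.570 = 8.900
ΔCt(heat-shocked) = 30.690 − 19.810 = 10.880
ΔΔCt = 10.880 − 8.900 = 1.980
Fold change = 2^(−1.980) = 0.2535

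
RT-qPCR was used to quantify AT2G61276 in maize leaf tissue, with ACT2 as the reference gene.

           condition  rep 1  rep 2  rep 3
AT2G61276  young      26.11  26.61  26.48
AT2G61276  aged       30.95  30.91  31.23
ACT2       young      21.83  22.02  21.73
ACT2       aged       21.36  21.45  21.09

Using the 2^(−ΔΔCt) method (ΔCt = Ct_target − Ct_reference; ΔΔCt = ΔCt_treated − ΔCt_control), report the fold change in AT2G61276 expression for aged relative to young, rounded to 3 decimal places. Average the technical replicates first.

Mean Ct: AT2G61276 young 26.400; AT2G61276 aged 31.030; ACT2 young 21.860; ACT2 aged 21.300
ΔCt(young) = 26.400 − 21.860 = 4.540
ΔCt(aged) = 31.030 − 21.300 = 9.730
ΔΔCt = 9.730 − 4.540 = 5.190
Fold change = 2^(−5.190) = 0.0274

0.027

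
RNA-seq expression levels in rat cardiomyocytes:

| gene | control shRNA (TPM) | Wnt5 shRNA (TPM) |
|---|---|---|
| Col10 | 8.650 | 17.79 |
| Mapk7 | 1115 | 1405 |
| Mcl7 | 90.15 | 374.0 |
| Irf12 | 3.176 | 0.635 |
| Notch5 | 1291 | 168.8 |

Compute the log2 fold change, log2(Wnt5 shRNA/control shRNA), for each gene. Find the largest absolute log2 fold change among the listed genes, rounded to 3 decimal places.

log2(17.79/8.650) = 1.040  (Col10)
log2(1405/1115) = 0.334  (Mapk7)
log2(374.0/90.15) = 2.053  (Mcl7)
log2(0.635/3.176) = -2.322  (Irf12)
log2(168.8/1291) = -2.935  (Notch5)
The largest magnitude belongs to Notch5.

2.935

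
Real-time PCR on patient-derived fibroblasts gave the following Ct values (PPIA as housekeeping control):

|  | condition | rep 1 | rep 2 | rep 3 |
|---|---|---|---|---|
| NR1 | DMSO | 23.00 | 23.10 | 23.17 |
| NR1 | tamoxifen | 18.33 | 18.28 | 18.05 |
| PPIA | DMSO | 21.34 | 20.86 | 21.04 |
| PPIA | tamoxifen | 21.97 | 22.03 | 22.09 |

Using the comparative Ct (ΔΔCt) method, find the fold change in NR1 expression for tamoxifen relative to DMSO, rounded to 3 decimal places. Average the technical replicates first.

Mean Ct: NR1 DMSO 23.090; NR1 tamoxifen 18.220; PPIA DMSO 21.080; PPIA tamoxifen 22.030
ΔCt(DMSO) = 23.090 − 21.080 = 2.010
ΔCt(tamoxifen) = 18.220 − 22.030 = -3.810
ΔΔCt = -3.810 − 2.010 = -5.820
Fold change = 2^(−(-5.820)) = 2^5.820 = 56.4930

56.493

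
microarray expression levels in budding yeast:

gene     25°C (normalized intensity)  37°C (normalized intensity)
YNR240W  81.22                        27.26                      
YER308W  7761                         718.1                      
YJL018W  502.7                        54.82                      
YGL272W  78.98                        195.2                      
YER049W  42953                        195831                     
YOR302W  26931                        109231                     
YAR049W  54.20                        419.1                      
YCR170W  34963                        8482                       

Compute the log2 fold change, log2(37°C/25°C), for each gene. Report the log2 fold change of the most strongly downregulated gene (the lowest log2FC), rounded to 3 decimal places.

log2(27.26/81.22) = -1.575  (YNR240W)
log2(718.1/7761) = -3.434  (YER308W)
log2(54.82/502.7) = -3.197  (YJL018W)
log2(195.2/78.98) = 1.305  (YGL272W)
log2(195831/42953) = 2.189  (YER049W)
log2(109231/26931) = 2.020  (YOR302W)
log2(419.1/54.20) = 2.951  (YAR049W)
log2(8482/34963) = -2.043  (YCR170W)
YER308W is most strongly downregulated.

-3.434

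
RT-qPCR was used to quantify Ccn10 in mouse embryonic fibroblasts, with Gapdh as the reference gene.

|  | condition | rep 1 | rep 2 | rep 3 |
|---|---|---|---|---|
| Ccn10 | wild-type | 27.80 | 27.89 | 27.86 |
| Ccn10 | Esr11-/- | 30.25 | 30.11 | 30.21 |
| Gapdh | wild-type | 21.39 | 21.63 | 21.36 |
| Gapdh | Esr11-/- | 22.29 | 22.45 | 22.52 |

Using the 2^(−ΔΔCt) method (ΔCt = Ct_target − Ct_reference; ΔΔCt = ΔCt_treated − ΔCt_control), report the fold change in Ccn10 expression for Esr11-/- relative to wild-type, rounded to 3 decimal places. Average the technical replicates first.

0.384

Mean Ct: Ccn10 wild-type 27.850; Ccn10 Esr11-/- 30.190; Gapdh wild-type 21.460; Gapdh Esr11-/- 22.420
ΔCt(wild-type) = 27.850 − 21.460 = 6.390
ΔCt(Esr11-/-) = 30.190 − 22.420 = 7.770
ΔΔCt = 7.770 − 6.390 = 1.380
Fold change = 2^(−1.380) = 0.3842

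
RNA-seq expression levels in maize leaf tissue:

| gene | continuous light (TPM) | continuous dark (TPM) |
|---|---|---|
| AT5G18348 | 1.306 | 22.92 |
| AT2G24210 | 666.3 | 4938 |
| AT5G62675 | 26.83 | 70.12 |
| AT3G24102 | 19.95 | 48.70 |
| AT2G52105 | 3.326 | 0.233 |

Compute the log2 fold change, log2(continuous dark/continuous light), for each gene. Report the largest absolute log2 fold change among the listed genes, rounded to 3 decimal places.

log2(22.92/1.306) = 4.133  (AT5G18348)
log2(4938/666.3) = 2.890  (AT2G24210)
log2(70.12/26.83) = 1.386  (AT5G62675)
log2(48.70/19.95) = 1.288  (AT3G24102)
log2(0.233/3.326) = -3.835  (AT2G52105)
The largest magnitude belongs to AT5G18348.

4.133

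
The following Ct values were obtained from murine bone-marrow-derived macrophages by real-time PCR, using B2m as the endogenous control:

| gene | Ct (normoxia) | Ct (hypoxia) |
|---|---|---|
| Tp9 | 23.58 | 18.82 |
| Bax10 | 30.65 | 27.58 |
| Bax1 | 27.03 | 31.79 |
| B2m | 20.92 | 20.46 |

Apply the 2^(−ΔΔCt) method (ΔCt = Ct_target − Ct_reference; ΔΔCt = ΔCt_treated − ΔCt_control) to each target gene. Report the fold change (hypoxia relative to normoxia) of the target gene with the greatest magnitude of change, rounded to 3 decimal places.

Tp9: ΔΔCt = (18.82−20.46) − (23.58−20.92) = -1.64 − 2.66 = -4.30; fold change = 2^4.30 = 19.698
Bax10: ΔΔCt = (27.58−20.46) − (30.65−20.92) = 7.12 − 9.73 = -2.61; fold change = 2^2.61 = 6.105
Bax1: ΔΔCt = (31.79−20.46) − (27.03−20.92) = 11.33 − 6.11 = 5.22; fold change = 2^-5.22 = 0.027
Bax1 has the largest |ΔΔCt| = 5.22.

0.027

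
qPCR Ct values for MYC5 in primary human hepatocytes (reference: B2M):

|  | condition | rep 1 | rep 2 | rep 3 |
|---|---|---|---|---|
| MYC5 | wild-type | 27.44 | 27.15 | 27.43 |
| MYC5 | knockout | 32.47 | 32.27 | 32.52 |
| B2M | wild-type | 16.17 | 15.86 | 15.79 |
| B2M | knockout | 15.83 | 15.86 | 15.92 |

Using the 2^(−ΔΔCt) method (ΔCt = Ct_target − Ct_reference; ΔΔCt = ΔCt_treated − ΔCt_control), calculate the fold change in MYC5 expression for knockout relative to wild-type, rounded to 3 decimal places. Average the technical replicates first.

Mean Ct: MYC5 wild-type 27.340; MYC5 knockout 32.420; B2M wild-type 15.940; B2M knockout 15.870
ΔCt(wild-type) = 27.340 − 15.940 = 11.400
ΔCt(knockout) = 32.420 − 15.870 = 16.550
ΔΔCt = 16.550 − 11.400 = 5.150
Fold change = 2^(−5.150) = 0.0282

0.028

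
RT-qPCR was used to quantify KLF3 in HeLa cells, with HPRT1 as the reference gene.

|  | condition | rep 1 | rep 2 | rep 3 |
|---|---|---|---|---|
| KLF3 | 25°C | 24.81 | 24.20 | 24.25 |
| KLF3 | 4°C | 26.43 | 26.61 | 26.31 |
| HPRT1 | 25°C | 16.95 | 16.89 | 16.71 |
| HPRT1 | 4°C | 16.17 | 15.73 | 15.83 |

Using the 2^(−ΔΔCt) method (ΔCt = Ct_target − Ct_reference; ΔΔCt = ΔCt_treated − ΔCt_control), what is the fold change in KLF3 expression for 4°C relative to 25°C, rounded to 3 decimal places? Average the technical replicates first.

Mean Ct: KLF3 25°C 24.420; KLF3 4°C 26.450; HPRT1 25°C 16.850; HPRT1 4°C 15.910
ΔCt(25°C) = 24.420 − 16.850 = 7.570
ΔCt(4°C) = 26.450 − 15.910 = 10.540
ΔΔCt = 10.540 − 7.570 = 2.970
Fold change = 2^(−2.970) = 0.1276

0.128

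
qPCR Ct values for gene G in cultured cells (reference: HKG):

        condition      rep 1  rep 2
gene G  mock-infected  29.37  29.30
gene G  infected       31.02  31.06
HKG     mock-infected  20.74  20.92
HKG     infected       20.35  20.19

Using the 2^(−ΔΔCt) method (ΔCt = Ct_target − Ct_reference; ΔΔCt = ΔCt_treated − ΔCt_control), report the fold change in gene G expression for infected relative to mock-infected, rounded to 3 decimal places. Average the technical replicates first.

0.208

Mean Ct: gene G mock-infected 29.335; gene G infected 31.040; HKG mock-infected 20.830; HKG infected 20.270
ΔCt(mock-infected) = 29.335 − 20.830 = 8.505
ΔCt(infected) = 31.040 − 20.270 = 10.770
ΔΔCt = 10.770 − 8.505 = 2.265
Fold change = 2^(−2.265) = 0.2080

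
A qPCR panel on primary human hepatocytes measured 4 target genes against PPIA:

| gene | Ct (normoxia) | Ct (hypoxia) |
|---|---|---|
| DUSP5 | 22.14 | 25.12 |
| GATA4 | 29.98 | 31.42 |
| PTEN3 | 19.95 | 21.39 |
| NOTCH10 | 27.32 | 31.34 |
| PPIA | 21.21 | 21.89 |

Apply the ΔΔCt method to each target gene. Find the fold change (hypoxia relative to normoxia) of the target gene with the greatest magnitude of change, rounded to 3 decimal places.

0.099

DUSP5: ΔΔCt = (25.12−21.89) − (22.14−21.21) = 3.23 − 0.93 = 2.30; fold change = 2^-2.30 = 0.203
GATA4: ΔΔCt = (31.42−21.89) − (29.98−21.21) = 9.53 − 8.77 = 0.76; fold change = 2^-0.76 = 0.590
PTEN3: ΔΔCt = (21.39−21.89) − (19.95−21.21) = -0.50 − (-1.26) = 0.76; fold change = 2^-0.76 = 0.590
NOTCH10: ΔΔCt = (31.34−21.89) − (27.32−21.21) = 9.45 − 6.11 = 3.34; fold change = 2^-3.34 = 0.099
NOTCH10 has the largest |ΔΔCt| = 3.34.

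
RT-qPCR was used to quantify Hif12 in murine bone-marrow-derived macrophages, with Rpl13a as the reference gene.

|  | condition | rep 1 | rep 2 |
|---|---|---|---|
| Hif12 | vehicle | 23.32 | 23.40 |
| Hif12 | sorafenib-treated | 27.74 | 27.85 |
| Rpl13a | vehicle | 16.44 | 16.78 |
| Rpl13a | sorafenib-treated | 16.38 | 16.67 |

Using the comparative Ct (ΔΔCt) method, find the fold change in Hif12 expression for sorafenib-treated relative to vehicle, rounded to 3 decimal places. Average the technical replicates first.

0.044

Mean Ct: Hif12 vehicle 23.360; Hif12 sorafenib-treated 27.795; Rpl13a vehicle 16.610; Rpl13a sorafenib-treated 16.525
ΔCt(vehicle) = 23.360 − 16.610 = 6.750
ΔCt(sorafenib-treated) = 27.795 − 16.525 = 11.270
ΔΔCt = 11.270 − 6.750 = 4.520
Fold change = 2^(−4.520) = 0.0436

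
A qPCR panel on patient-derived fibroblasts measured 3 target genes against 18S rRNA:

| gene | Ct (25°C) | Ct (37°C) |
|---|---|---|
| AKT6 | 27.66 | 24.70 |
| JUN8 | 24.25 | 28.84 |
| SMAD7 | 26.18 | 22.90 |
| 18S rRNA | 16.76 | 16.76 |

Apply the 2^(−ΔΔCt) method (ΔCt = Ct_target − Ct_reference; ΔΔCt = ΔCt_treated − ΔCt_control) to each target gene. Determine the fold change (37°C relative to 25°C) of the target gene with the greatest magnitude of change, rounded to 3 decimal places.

AKT6: ΔΔCt = (24.70−16.76) − (27.66−16.76) = 7.94 − 10.90 = -2.96; fold change = 2^2.96 = 7.781
JUN8: ΔΔCt = (28.84−16.76) − (24.25−16.76) = 12.08 − 7.49 = 4.59; fold change = 2^-4.59 = 0.042
SMAD7: ΔΔCt = (22.90−16.76) − (26.18−16.76) = 6.14 − 9.42 = -3.28; fold change = 2^3.28 = 9.714
JUN8 has the largest |ΔΔCt| = 4.59.

0.042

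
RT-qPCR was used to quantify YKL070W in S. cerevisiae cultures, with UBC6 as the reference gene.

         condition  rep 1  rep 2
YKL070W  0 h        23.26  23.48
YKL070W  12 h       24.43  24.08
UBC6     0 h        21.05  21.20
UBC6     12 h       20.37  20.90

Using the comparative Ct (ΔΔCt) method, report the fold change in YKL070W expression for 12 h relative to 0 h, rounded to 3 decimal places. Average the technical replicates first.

0.386

Mean Ct: YKL070W 0 h 23.370; YKL070W 12 h 24.255; UBC6 0 h 21.125; UBC6 12 h 20.635
ΔCt(0 h) = 23.370 − 21.125 = 2.245
ΔCt(12 h) = 24.255 − 20.635 = 3.620
ΔΔCt = 3.620 − 2.245 = 1.375
Fold change = 2^(−1.375) = 0.3856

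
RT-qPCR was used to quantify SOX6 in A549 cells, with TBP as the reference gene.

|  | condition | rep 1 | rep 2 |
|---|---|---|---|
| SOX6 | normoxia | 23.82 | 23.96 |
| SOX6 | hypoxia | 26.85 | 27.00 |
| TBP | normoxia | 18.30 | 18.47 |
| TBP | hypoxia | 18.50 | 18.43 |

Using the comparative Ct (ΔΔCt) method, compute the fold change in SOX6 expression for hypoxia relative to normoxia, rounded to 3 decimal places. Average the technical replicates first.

0.129

Mean Ct: SOX6 normoxia 23.890; SOX6 hypoxia 26.925; TBP normoxia 18.385; TBP hypoxia 18.465
ΔCt(normoxia) = 23.890 − 18.385 = 5.505
ΔCt(hypoxia) = 26.925 − 18.465 = 8.460
ΔΔCt = 8.460 − 5.505 = 2.955
Fold change = 2^(−2.955) = 0.1290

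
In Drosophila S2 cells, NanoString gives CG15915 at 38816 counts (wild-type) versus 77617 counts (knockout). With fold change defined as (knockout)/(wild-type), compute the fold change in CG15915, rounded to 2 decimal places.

Fold change = 77617 / 38816 = 2.000
CG15915 is upregulated.

2.00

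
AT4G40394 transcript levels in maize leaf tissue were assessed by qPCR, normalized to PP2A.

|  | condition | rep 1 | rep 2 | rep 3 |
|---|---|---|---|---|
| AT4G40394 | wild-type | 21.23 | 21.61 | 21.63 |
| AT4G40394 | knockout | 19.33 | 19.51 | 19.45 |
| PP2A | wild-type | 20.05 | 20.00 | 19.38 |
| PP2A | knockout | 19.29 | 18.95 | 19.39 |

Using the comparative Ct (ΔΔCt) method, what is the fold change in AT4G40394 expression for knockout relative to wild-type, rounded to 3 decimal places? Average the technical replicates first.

Mean Ct: AT4G40394 wild-type 21.490; AT4G40394 knockout 19.430; PP2A wild-type 19.810; PP2A knockout 19.210
ΔCt(wild-type) = 21.490 − 19.810 = 1.680
ΔCt(knockout) = 19.430 − 19.210 = 0.220
ΔΔCt = 0.220 − 1.680 = -1.460
Fold change = 2^(−(-1.460)) = 2^1.460 = 2.7511

2.751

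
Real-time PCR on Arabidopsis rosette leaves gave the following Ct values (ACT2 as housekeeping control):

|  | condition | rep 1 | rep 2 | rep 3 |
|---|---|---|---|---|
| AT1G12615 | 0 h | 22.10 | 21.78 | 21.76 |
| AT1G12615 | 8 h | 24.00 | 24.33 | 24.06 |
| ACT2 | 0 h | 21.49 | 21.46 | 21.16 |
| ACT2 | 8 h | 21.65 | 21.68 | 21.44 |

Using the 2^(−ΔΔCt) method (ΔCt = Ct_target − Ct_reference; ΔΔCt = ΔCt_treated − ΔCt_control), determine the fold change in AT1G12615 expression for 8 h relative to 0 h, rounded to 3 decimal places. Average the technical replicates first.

Mean Ct: AT1G12615 0 h 21.880; AT1G12615 8 h 24.130; ACT2 0 h 21.370; ACT2 8 h 21.590
ΔCt(0 h) = 21.880 − 21.370 = 0.510
ΔCt(8 h) = 24.130 − 21.590 = 2.540
ΔΔCt = 2.540 − 0.510 = 2.030
Fold change = 2^(−2.030) = 0.2449

0.245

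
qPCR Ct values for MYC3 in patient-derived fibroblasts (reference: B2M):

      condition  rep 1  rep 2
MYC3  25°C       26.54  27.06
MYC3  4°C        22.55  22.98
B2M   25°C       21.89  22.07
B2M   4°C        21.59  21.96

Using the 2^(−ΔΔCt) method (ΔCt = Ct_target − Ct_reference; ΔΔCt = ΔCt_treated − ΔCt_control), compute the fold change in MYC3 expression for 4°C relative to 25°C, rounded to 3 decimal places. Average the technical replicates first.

14.221

Mean Ct: MYC3 25°C 26.800; MYC3 4°C 22.765; B2M 25°C 21.980; B2M 4°C 21.775
ΔCt(25°C) = 26.800 − 21.980 = 4.820
ΔCt(4°C) = 22.765 − 21.775 = 0.990
ΔΔCt = 0.990 − 4.820 = -3.830
Fold change = 2^(−(-3.830)) = 2^3.830 = 14.2215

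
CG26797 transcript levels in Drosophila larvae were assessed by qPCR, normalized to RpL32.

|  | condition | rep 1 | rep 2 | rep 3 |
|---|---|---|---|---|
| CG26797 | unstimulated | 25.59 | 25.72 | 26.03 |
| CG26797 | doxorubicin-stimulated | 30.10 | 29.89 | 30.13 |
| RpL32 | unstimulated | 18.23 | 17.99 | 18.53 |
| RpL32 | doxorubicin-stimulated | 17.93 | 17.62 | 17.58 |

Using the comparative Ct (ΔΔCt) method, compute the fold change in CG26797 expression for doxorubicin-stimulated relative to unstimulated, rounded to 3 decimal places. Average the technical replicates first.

0.036

Mean Ct: CG26797 unstimulated 25.780; CG26797 doxorubicin-stimulated 30.040; RpL32 unstimulated 18.250; RpL32 doxorubicin-stimulated 17.710
ΔCt(unstimulated) = 25.780 − 18.250 = 7.530
ΔCt(doxorubicin-stimulated) = 30.040 − 17.710 = 12.330
ΔΔCt = 12.330 − 7.530 = 4.800
Fold change = 2^(−4.800) = 0.0359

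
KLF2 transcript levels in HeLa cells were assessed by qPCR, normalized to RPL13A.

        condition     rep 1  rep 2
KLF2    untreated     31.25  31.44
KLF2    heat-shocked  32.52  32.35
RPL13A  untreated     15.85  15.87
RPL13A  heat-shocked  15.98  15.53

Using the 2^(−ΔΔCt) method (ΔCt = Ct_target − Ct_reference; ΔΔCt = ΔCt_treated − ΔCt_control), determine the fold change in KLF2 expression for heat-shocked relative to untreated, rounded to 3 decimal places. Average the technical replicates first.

Mean Ct: KLF2 untreated 31.345; KLF2 heat-shocked 32.435; RPL13A untreated 15.860; RPL13A heat-shocked 15.755
ΔCt(untreated) = 31.345 − 15.860 = 15.485
ΔCt(heat-shocked) = 32.435 − 15.755 = 16.680
ΔΔCt = 16.680 − 15.485 = 1.195
Fold change = 2^(−1.195) = 0.4368

0.437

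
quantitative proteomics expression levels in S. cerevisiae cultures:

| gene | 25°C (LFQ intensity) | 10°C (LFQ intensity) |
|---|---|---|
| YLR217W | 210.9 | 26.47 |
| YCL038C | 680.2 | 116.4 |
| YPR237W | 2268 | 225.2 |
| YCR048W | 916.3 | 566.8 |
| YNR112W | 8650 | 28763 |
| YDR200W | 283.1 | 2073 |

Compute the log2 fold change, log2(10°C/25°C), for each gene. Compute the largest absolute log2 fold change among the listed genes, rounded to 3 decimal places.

log2(26.47/210.9) = -2.994  (YLR217W)
log2(116.4/680.2) = -2.547  (YCL038C)
log2(225.2/2268) = -3.332  (YPR237W)
log2(566.8/916.3) = -0.693  (YCR048W)
log2(28763/8650) = 1.733  (YNR112W)
log2(2073/283.1) = 2.872  (YDR200W)
The largest magnitude belongs to YPR237W.

3.332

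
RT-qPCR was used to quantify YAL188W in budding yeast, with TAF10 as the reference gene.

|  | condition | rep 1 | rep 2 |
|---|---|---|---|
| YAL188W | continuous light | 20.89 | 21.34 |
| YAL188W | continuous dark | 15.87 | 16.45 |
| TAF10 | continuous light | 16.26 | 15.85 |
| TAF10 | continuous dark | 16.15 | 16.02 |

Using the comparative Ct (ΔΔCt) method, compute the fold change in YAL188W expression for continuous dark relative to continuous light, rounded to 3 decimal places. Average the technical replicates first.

Mean Ct: YAL188W continuous light 21.115; YAL188W continuous dark 16.160; TAF10 continuous light 16.055; TAF10 continuous dark 16.085
ΔCt(continuous light) = 21.115 − 16.055 = 5.060
ΔCt(continuous dark) = 16.160 − 16.085 = 0.075
ΔΔCt = 0.075 − 5.060 = -4.985
Fold change = 2^(−(-4.985)) = 2^4.985 = 31.6690

31.669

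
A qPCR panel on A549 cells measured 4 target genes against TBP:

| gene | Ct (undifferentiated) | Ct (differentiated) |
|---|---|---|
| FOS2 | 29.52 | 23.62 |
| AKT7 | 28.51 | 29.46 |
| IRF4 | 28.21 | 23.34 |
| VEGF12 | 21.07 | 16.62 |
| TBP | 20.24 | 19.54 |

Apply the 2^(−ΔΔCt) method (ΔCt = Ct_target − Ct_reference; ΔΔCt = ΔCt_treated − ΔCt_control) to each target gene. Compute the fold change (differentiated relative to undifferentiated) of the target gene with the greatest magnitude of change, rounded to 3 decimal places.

36.758

FOS2: ΔΔCt = (23.62−19.54) − (29.52−20.24) = 4.08 − 9.28 = -5.20; fold change = 2^5.20 = 36.758
AKT7: ΔΔCt = (29.46−19.54) − (28.51−20.24) = 9.92 − 8.27 = 1.65; fold change = 2^-1.65 = 0.319
IRF4: ΔΔCt = (23.34−19.54) − (28.21−20.24) = 3.80 − 7.97 = -4.17; fold change = 2^4.17 = 18.001
VEGF12: ΔΔCt = (16.62−19.54) − (21.07−20.24) = -2.92 − 0.83 = -3.75; fold change = 2^3.75 = 13.454
FOS2 has the largest |ΔΔCt| = 5.20.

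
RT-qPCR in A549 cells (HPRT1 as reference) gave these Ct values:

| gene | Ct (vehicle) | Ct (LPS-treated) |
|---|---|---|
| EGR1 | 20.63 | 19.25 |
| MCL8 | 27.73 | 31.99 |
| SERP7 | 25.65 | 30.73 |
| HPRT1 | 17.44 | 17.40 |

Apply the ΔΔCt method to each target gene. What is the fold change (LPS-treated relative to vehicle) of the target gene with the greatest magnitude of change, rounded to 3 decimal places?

EGR1: ΔΔCt = (19.25−17.40) − (20.63−17.44) = 1.85 − 3.19 = -1.34; fold change = 2^1.34 = 2.532
MCL8: ΔΔCt = (31.99−17.40) − (27.73−17.44) = 14.59 − 10.29 = 4.30; fold change = 2^-4.30 = 0.051
SERP7: ΔΔCt = (30.73−17.40) − (25.65−17.44) = 13.33 − 8.21 = 5.12; fold change = 2^-5.12 = 0.029
SERP7 has the largest |ΔΔCt| = 5.12.

0.029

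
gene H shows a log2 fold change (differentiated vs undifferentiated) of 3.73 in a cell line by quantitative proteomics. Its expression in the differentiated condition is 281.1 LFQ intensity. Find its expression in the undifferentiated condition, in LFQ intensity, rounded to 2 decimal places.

21.18

Fold change = 2^(3.73) = 13.2691
undifferentiated expression = 281.1 / 13.2691 = 21.18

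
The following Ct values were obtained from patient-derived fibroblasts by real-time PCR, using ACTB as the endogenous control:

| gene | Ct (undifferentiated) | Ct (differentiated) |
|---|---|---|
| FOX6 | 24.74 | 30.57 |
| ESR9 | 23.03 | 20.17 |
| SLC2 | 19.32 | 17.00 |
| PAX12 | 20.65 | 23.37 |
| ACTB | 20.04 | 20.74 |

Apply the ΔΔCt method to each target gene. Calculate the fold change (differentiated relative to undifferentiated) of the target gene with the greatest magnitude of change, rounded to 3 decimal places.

FOX6: ΔΔCt = (30.57−20.74) − (24.74−20.04) = 9.83 − 4.70 = 5.13; fold change = 2^-5.13 = 0.029
ESR9: ΔΔCt = (20.17−20.74) − (23.03−20.04) = -0.57 − 2.99 = -3.56; fold change = 2^3.56 = 11.794
SLC2: ΔΔCt = (17.00−20.74) − (19.32−20.04) = -3.74 − (-0.72) = -3.02; fold change = 2^3.02 = 8.112
PAX12: ΔΔCt = (23.37−20.74) − (20.65−20.04) = 2.63 − 0.61 = 2.02; fold change = 2^-2.02 = 0.247
FOX6 has the largest |ΔΔCt| = 5.13.

0.029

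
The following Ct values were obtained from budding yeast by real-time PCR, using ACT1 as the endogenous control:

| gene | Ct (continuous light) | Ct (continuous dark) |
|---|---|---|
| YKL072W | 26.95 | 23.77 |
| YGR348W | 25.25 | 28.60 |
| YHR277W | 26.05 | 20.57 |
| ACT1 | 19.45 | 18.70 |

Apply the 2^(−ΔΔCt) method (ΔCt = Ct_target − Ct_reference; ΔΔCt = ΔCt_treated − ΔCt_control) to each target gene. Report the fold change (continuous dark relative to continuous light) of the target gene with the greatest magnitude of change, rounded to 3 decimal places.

26.538

YKL072W: ΔΔCt = (23.77−18.70) − (26.95−19.45) = 5.07 − 7.50 = -2.43; fold change = 2^2.43 = 5.389
YGR348W: ΔΔCt = (28.60−18.70) − (25.25−19.45) = 9.90 − 5.80 = 4.10; fold change = 2^-4.10 = 0.058
YHR277W: ΔΔCt = (20.57−18.70) − (26.05−19.45) = 1.87 − 6.60 = -4.73; fold change = 2^4.73 = 26.538
YHR277W has the largest |ΔΔCt| = 4.73.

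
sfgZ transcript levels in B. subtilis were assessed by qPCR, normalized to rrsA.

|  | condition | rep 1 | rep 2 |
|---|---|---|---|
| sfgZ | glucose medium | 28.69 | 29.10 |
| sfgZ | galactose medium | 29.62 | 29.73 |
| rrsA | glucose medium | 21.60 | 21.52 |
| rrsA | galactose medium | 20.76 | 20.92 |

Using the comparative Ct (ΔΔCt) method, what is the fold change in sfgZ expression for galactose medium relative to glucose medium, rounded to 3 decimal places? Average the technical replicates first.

Mean Ct: sfgZ glucose medium 28.895; sfgZ galactose medium 29.675; rrsA glucose medium 21.560; rrsA galactose medium 20.840
ΔCt(glucose medium) = 28.895 − 21.560 = 7.335
ΔCt(galactose medium) = 29.675 − 20.840 = 8.835
ΔΔCt = 8.835 − 7.335 = 1.500
Fold change = 2^(−1.500) = 0.3536

0.354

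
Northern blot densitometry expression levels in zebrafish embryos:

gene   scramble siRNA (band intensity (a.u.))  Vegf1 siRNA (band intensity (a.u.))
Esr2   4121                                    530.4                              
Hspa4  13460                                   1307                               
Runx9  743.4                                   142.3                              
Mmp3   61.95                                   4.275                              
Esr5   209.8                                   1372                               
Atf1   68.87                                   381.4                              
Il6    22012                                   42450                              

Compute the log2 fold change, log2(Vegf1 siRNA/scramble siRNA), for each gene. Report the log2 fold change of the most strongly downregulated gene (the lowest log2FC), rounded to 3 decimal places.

-3.857

log2(530.4/4121) = -2.958  (Esr2)
log2(1307/13460) = -3.364  (Hspa4)
log2(142.3/743.4) = -2.385  (Runx9)
log2(4.275/61.95) = -3.857  (Mmp3)
log2(1372/209.8) = 2.709  (Esr5)
log2(381.4/68.87) = 2.469  (Atf1)
log2(42450/22012) = 0.947  (Il6)
Mmp3 is most strongly downregulated.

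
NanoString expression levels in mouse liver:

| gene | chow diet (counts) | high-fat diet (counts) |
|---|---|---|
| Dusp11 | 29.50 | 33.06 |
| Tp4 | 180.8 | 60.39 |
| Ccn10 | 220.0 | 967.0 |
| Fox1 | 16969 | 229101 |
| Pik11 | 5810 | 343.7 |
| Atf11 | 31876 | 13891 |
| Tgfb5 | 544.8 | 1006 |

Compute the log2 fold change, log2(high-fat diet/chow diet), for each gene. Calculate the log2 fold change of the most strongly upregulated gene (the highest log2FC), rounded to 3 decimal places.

3.755

log2(33.06/29.50) = 0.164  (Dusp11)
log2(60.39/180.8) = -1.582  (Tp4)
log2(967.0/220.0) = 2.136  (Ccn10)
log2(229101/16969) = 3.755  (Fox1)
log2(343.7/5810) = -4.079  (Pik11)
log2(13891/31876) = -1.198  (Atf11)
log2(1006/544.8) = 0.885  (Tgfb5)
Fox1 is most strongly upregulated.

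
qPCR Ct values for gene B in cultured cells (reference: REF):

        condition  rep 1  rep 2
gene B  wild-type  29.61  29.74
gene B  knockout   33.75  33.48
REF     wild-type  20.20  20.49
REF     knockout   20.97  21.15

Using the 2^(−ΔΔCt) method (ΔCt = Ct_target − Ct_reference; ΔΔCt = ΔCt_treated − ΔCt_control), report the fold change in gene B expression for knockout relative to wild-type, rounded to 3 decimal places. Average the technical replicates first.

Mean Ct: gene B wild-type 29.675; gene B knockout 33.615; REF wild-type 20.345; REF knockout 21.060
ΔCt(wild-type) = 29.675 − 20.345 = 9.330
ΔCt(knockout) = 33.615 − 21.060 = 12.555
ΔΔCt = 12.555 − 9.330 = 3.225
Fold change = 2^(−3.225) = 0.1069

0.107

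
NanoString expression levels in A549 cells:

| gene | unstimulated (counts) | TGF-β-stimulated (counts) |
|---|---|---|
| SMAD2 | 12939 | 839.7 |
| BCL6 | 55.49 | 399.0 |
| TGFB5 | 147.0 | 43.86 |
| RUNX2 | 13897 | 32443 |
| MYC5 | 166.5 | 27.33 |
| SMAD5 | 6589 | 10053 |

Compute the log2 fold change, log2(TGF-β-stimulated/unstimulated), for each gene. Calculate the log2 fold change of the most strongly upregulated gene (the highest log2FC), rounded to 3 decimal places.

log2(839.7/12939) = -3.946  (SMAD2)
log2(399.0/55.49) = 2.846  (BCL6)
log2(43.86/147.0) = -1.745  (TGFB5)
log2(32443/13897) = 1.223  (RUNX2)
log2(27.33/166.5) = -2.607  (MYC5)
log2(10053/6589) = 0.609  (SMAD5)
BCL6 is most strongly upregulated.

2.846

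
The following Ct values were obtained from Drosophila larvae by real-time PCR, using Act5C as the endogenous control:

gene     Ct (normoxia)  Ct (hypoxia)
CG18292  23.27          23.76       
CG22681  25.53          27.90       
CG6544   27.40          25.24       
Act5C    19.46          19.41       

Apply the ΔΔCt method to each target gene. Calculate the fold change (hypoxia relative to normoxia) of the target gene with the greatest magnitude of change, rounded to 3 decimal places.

CG18292: ΔΔCt = (23.76−19.41) − (23.27−19.46) = 4.35 − 3.81 = 0.54; fold change = 2^-0.54 = 0.688
CG22681: ΔΔCt = (27.90−19.41) − (25.53−19.46) = 8.49 − 6.07 = 2.42; fold change = 2^-2.42 = 0.187
CG6544: ΔΔCt = (25.24−19.41) − (27.40−19.46) = 5.83 − 7.94 = -2.11; fold change = 2^2.11 = 4.317
CG22681 has the largest |ΔΔCt| = 2.42.

0.187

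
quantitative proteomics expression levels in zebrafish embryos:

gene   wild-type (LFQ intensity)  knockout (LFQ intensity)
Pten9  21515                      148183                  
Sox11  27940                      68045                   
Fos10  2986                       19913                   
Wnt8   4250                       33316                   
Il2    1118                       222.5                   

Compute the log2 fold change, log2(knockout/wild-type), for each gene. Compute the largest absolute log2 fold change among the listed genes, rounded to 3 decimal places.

log2(148183/21515) = 2.784  (Pten9)
log2(68045/27940) = 1.284  (Sox11)
log2(19913/2986) = 2.737  (Fos10)
log2(33316/4250) = 2.971  (Wnt8)
log2(222.5/1118) = -2.329  (Il2)
The largest magnitude belongs to Wnt8.

2.971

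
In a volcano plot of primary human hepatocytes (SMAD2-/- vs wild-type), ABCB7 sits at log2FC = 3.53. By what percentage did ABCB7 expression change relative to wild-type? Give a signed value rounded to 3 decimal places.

Fold change = 2^(3.53) = 11.5514
Percent change = (FC − 1) × 100% = (11.5514 − 1) × 100 = 1055.143%

1055.143%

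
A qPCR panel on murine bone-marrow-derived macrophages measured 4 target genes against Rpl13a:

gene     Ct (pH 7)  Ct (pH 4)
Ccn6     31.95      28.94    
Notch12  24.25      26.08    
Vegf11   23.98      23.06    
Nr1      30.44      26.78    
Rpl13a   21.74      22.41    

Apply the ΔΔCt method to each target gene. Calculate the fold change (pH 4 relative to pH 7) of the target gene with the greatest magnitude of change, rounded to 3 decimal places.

Ccn6: ΔΔCt = (28.94−22.41) − (31.95−21.74) = 6.53 − 10.21 = -3.68; fold change = 2^3.68 = 12.817
Notch12: ΔΔCt = (26.08−22.41) − (24.25−21.74) = 3.67 − 2.51 = 1.16; fold change = 2^-1.16 = 0.448
Vegf11: ΔΔCt = (23.06−22.41) − (23.98−21.74) = 0.65 − 2.24 = -1.59; fold change = 2^1.59 = 3.010
Nr1: ΔΔCt = (26.78−22.41) − (30.44−21.74) = 4.37 − 8.70 = -4.33; fold change = 2^4.33 = 20.112
Nr1 has the largest |ΔΔCt| = 4.33.

20.112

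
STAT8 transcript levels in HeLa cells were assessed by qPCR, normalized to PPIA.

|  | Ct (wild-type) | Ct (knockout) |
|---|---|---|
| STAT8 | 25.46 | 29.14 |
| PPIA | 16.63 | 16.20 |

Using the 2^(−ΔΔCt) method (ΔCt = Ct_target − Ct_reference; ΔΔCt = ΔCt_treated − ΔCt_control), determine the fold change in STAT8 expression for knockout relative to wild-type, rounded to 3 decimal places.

0.058

ΔCt(wild-type) = 25.460 − 16.630 = 8.830
ΔCt(knockout) = 29.140 − 16.200 = 12.940
ΔΔCt = 12.940 − 8.830 = 4.110
Fold change = 2^(−4.110) = 0.0579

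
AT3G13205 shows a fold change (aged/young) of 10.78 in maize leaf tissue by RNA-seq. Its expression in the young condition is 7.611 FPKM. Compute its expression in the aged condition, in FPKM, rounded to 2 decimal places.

aged expression = 7.611 × 10.78 = 82.05

82.05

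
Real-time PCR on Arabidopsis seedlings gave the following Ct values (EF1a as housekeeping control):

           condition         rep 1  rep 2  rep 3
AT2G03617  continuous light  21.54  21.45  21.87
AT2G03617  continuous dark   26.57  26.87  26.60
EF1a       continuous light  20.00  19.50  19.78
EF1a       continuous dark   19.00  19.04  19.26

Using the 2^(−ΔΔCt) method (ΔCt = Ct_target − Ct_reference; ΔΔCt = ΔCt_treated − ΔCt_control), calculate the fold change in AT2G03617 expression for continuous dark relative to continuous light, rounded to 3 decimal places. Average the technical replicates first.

0.019

Mean Ct: AT2G03617 continuous light 21.620; AT2G03617 continuous dark 26.680; EF1a continuous light 19.760; EF1a continuous dark 19.100
ΔCt(continuous light) = 21.620 − 19.760 = 1.860
ΔCt(continuous dark) = 26.680 − 19.100 = 7.580
ΔΔCt = 7.580 − 1.860 = 5.720
Fold change = 2^(−5.720) = 0.0190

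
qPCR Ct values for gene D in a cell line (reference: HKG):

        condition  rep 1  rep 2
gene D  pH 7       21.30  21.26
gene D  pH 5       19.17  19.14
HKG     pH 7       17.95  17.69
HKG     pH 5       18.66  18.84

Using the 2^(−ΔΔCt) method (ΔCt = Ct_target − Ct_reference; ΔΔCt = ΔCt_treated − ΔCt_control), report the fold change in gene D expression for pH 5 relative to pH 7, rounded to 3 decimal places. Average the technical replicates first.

Mean Ct: gene D pH 7 21.280; gene D pH 5 19.155; HKG pH 7 17.820; HKG pH 5 18.750
ΔCt(pH 7) = 21.280 − 17.820 = 3.460
ΔCt(pH 5) = 19.155 − 18.750 = 0.405
ΔΔCt = 0.405 − 3.460 = -3.055
Fold change = 2^(−(-3.055)) = 2^3.055 = 8.3109

8.311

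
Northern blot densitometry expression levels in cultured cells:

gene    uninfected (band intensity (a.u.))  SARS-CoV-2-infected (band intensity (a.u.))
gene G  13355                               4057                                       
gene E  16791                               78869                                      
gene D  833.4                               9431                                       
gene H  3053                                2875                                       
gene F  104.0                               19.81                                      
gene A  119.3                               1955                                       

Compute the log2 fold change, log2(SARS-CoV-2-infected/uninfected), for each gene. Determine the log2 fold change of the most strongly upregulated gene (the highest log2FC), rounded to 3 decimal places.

4.035

log2(4057/13355) = -1.719  (gene G)
log2(78869/16791) = 2.232  (gene E)
log2(9431/833.4) = 3.500  (gene D)
log2(2875/3053) = -0.087  (gene H)
log2(19.81/104.0) = -2.392  (gene F)
log2(1955/119.3) = 4.035  (gene A)
gene A is most strongly upregulated.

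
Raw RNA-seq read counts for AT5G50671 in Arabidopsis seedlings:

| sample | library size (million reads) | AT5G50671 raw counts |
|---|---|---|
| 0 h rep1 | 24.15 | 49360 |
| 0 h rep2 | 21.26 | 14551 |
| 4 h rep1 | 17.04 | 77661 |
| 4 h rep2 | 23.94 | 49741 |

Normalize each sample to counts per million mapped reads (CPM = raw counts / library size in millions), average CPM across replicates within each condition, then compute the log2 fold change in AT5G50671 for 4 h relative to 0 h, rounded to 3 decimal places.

1.282

CPM(0 h rep1) = 49360 / 24.15 = 2043.8923
CPM(0 h rep2) = 14551 / 21.26 = 684.4309
CPM(4 h rep1) = 77661 / 17.04 = 4557.5704
CPM(4 h rep2) = 49741 / 23.94 = 2077.7360
mean CPM(0 h) = 1364.1616; mean CPM(4 h) = 3317.6532
Fold change = 3317.6532 / 1364.1616 = 2.43201
log2(2.43201) = 1.2821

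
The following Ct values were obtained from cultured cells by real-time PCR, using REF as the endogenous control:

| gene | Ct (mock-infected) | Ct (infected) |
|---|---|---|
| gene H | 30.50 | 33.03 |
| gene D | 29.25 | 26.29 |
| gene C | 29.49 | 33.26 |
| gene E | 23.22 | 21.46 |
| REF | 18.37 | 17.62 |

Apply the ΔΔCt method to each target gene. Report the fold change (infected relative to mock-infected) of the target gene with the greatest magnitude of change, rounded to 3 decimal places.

0.044

gene H: ΔΔCt = (33.03−17.62) − (30.50−18.37) = 15.41 − 12.13 = 3.28; fold change = 2^-3.28 = 0.103
gene D: ΔΔCt = (26.29−17.62) − (29.25−18.37) = 8.67 − 10.88 = -2.21; fold change = 2^2.21 = 4.627
gene C: ΔΔCt = (33.26−17.62) − (29.49−18.37) = 15.64 − 11.12 = 4.52; fold change = 2^-4.52 = 0.044
gene E: ΔΔCt = (21.46−17.62) − (23.22−18.37) = 3.84 − 4.85 = -1.01; fold change = 2^1.01 = 2.014
gene C has the largest |ΔΔCt| = 4.52.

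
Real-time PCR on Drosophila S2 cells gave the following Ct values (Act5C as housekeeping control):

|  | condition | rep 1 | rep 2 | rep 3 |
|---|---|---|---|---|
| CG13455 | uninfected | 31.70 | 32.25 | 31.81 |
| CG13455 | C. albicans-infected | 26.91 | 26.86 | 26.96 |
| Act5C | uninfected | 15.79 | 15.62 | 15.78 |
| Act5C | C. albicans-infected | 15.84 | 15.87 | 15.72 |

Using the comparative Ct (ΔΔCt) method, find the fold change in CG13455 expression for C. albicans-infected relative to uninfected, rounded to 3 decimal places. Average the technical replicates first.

34.060

Mean Ct: CG13455 uninfected 31.920; CG13455 C. albicans-infected 26.910; Act5C uninfected 15.730; Act5C C. albicans-infected 15.810
ΔCt(uninfected) = 31.920 − 15.730 = 16.190
ΔCt(C. albicans-infected) = 26.910 − 15.810 = 11.100
ΔΔCt = 11.100 − 16.190 = -5.090
Fold change = 2^(−(-5.090)) = 2^5.090 = 34.0598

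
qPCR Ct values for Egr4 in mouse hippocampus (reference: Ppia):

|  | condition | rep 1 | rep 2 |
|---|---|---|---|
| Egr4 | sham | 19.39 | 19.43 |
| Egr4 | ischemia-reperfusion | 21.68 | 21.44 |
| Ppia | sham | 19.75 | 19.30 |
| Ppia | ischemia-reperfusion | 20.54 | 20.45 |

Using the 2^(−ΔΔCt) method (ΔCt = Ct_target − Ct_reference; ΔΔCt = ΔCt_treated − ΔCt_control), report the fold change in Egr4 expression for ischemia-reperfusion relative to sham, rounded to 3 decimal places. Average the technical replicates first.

0.441

Mean Ct: Egr4 sham 19.410; Egr4 ischemia-reperfusion 21.560; Ppia sham 19.525; Ppia ischemia-reperfusion 20.495
ΔCt(sham) = 19.410 − 19.525 = -0.115
ΔCt(ischemia-reperfusion) = 21.560 − 20.495 = 1.065
ΔΔCt = 1.065 − (-0.115) = 1.180
Fold change = 2^(−1.180) = 0.4414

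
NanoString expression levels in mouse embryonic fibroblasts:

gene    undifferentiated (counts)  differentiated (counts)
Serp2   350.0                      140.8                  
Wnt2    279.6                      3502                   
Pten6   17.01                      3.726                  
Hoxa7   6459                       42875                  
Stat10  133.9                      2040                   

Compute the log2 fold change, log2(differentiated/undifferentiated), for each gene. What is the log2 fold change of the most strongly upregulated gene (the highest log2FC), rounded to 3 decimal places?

log2(140.8/350.0) = -1.314  (Serp2)
log2(3502/279.6) = 3.647  (Wnt2)
log2(3.726/17.01) = -2.191  (Pten6)
log2(42875/6459) = 2.731  (Hoxa7)
log2(2040/133.9) = 3.929  (Stat10)
Stat10 is most strongly upregulated.

3.929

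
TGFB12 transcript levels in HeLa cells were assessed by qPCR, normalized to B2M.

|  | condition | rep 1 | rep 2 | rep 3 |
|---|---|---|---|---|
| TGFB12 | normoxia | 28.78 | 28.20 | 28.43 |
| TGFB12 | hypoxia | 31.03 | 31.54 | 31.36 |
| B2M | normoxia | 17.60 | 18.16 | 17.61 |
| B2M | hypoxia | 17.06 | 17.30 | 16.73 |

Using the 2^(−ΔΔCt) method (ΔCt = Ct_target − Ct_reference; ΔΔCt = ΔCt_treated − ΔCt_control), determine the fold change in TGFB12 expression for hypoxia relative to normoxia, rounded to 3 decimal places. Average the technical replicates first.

Mean Ct: TGFB12 normoxia 28.470; TGFB12 hypoxia 31.310; B2M normoxia 17.790; B2M hypoxia 17.030
ΔCt(normoxia) = 28.470 − 17.790 = 10.680
ΔCt(hypoxia) = 31.310 − 17.030 = 14.280
ΔΔCt = 14.280 − 10.680 = 3.600
Fold change = 2^(−3.600) = 0.0825

0.082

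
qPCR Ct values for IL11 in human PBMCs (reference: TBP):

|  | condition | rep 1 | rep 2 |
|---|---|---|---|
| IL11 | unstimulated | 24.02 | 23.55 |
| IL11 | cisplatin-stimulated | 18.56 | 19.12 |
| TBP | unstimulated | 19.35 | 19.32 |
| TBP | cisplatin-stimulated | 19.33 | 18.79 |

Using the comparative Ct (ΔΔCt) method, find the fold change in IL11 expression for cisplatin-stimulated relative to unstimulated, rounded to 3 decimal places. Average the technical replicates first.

25.457

Mean Ct: IL11 unstimulated 23.785; IL11 cisplatin-stimulated 18.840; TBP unstimulated 19.335; TBP cisplatin-stimulated 19.060
ΔCt(unstimulated) = 23.785 − 19.335 = 4.450
ΔCt(cisplatin-stimulated) = 18.840 − 19.060 = -0.220
ΔΔCt = -0.220 − 4.450 = -4.670
Fold change = 2^(−(-4.670)) = 2^4.670 = 25.4572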